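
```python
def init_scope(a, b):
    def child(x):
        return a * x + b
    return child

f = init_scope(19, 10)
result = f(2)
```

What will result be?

Step 1: init_scope(19, 10) captures a = 19, b = 10.
Step 2: f(2) computes 19 * 2 + 10 = 48.
Step 3: result = 48

The answer is 48.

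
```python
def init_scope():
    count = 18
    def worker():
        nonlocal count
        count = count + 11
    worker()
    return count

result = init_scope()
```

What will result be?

Step 1: init_scope() sets count = 18.
Step 2: worker() uses nonlocal to modify count in init_scope's scope: count = 18 + 11 = 29.
Step 3: init_scope() returns the modified count = 29

The answer is 29.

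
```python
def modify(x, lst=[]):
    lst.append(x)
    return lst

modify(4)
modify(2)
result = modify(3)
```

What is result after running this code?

Step 1: Mutable default argument gotcha! The list [] is created once.
Step 2: Each call appends to the SAME list: [4], [4, 2], [4, 2, 3].
Step 3: result = [4, 2, 3]

The answer is [4, 2, 3].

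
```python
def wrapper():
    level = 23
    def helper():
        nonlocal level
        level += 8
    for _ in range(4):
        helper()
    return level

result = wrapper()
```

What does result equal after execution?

Step 1: level = 23.
Step 2: helper() is called 4 times in a loop, each adding 8 via nonlocal.
Step 3: level = 23 + 8 * 4 = 55

The answer is 55.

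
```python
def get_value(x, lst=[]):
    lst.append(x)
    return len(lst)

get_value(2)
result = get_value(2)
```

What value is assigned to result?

Step 1: Mutable default list persists between calls.
Step 2: First call: lst = [2], len = 1. Second call: lst = [2, 2], len = 2.
Step 3: result = 2

The answer is 2.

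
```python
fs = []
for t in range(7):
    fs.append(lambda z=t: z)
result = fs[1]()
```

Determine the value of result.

Step 1: Default argument z=t captures t's value at each iteration.
Step 2: fs[1] captured z = 1 when t was 1.
Step 3: result = 1

The answer is 1.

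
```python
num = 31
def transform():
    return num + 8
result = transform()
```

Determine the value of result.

Step 1: num = 31 is defined globally.
Step 2: transform() looks up num from global scope = 31, then computes 31 + 8 = 39.
Step 3: result = 39

The answer is 39.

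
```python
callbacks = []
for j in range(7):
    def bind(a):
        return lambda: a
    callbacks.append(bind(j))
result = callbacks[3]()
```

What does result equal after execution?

Step 1: bind(j) creates a new scope capturing a = j at call time.
Step 2: callbacks[3] = bind(3), so its lambda captures a = 3.
Step 3: result = 3 (closure factory fixes late binding)

The answer is 3.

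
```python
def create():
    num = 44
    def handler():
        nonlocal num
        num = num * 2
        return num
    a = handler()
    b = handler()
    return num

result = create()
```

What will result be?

Step 1: num starts at 44.
Step 2: First handler(): num = 44 * 2 = 88.
Step 3: Second handler(): num = 88 * 2 = 176.
Step 4: result = 176

The answer is 176.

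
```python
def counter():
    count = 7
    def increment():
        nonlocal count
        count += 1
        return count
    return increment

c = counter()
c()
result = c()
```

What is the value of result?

Step 1: counter() creates closure with count = 7.
Step 2: Each c() call increments count via nonlocal. After 2 calls: 7 + 2 = 9.
Step 3: result = 9

The answer is 9.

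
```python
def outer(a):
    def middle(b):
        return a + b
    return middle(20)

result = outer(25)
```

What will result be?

Step 1: outer(25) passes a = 25.
Step 2: middle(20) has b = 20, reads a = 25 from enclosing.
Step 3: result = 25 + 20 = 45

The answer is 45.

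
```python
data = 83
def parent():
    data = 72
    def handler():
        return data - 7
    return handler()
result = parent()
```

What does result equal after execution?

Step 1: parent() shadows global data with data = 72.
Step 2: handler() finds data = 72 in enclosing scope, computes 72 - 7 = 65.
Step 3: result = 65

The answer is 65.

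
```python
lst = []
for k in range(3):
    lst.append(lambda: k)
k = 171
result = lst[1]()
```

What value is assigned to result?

Step 1: Lambdas capture the variable k by reference, not by value.
Step 2: After the loop, k is reassigned to 171.
Step 3: lst[1]() looks up the current k = 171. result = 171

The answer is 171.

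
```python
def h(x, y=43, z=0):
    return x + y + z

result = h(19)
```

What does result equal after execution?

Step 1: h(19) uses defaults y = 43, z = 0.
Step 2: Returns 19 + 43 + 0 = 62.
Step 3: result = 62

The answer is 62.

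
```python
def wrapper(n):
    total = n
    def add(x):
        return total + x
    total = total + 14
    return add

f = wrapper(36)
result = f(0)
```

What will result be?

Step 1: wrapper(36) sets total = 36, then total = 36 + 14 = 50.
Step 2: Closures capture by reference, so add sees total = 50.
Step 3: f(0) returns 50 + 0 = 50

The answer is 50.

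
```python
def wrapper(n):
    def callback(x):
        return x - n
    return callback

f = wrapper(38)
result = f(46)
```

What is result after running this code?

Step 1: wrapper(38) creates a closure capturing n = 38.
Step 2: f(46) computes 46 - 38 = 8.
Step 3: result = 8

The answer is 8.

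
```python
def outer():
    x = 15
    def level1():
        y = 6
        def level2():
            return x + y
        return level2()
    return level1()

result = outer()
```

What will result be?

Step 1: x = 15 in outer. y = 6 in level1.
Step 2: level2() reads x = 15 and y = 6 from enclosing scopes.
Step 3: result = 15 + 6 = 21

The answer is 21.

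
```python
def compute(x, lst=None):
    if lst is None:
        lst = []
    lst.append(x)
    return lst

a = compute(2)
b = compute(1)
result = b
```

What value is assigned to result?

Step 1: None default with guard creates a NEW list each call.
Step 2: a = [2] (fresh list). b = [1] (another fresh list).
Step 3: result = [1] (this is the fix for mutable default)

The answer is [1].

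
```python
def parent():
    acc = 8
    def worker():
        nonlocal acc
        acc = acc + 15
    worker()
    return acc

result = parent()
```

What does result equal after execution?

Step 1: parent() sets acc = 8.
Step 2: worker() uses nonlocal to modify acc in parent's scope: acc = 8 + 15 = 23.
Step 3: parent() returns the modified acc = 23

The answer is 23.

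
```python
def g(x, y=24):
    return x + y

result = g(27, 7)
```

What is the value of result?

Step 1: g(27, 7) overrides default y with 7.
Step 2: Returns 27 + 7 = 34.
Step 3: result = 34

The answer is 34.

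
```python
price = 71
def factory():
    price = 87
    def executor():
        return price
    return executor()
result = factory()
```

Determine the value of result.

Step 1: price = 71 globally, but factory() defines price = 87 locally.
Step 2: executor() looks up price. Not in local scope, so checks enclosing scope (factory) and finds price = 87.
Step 3: result = 87

The answer is 87.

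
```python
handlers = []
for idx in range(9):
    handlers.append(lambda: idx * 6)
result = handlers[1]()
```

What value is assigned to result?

Step 1: All lambdas reference the same variable idx (late binding).
Step 2: After the loop, idx = 8. Every lambda returns idx * 6.
Step 3: handlers[1]() = 8 * 6 = 48

The answer is 48.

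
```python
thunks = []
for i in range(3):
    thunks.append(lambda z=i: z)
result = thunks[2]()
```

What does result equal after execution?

Step 1: Default argument z=i captures i's value at each iteration.
Step 2: thunks[2] captured z = 2 when i was 2.
Step 3: result = 2

The answer is 2.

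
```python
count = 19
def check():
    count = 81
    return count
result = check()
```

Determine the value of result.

Step 1: Global count = 19.
Step 2: check() creates local count = 81, shadowing the global.
Step 3: Returns local count = 81. result = 81

The answer is 81.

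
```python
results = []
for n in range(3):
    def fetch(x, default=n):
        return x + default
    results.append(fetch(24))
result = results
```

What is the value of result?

Step 1: Default argument default=n is evaluated at function definition time.
Step 2: Each iteration creates fetch with default = current n value.
Step 3: fetch(24) returns 24 + default. results = [24, 25, 26]

The answer is [24, 25, 26].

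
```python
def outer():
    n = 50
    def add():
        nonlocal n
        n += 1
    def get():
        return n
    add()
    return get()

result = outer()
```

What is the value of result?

Step 1: n = 50. add() modifies it via nonlocal, get() reads it.
Step 2: add() makes n = 50 + 1 = 51.
Step 3: get() returns 51. result = 51

The answer is 51.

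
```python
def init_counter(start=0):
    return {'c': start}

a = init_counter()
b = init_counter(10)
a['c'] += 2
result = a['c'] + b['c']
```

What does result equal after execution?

Step 1: init_counter() returns a new dict each call (immutable default 0).
Step 2: a = {'c': 0}, b = {'c': 10}.
Step 3: a['c'] += 2 = 2. result = 2 + 10 = 12

The answer is 12.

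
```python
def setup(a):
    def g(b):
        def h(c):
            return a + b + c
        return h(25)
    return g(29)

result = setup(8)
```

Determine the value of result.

Step 1: a = 8, b = 29, c = 25 across three nested scopes.
Step 2: h() accesses all three via LEGB rule.
Step 3: result = 8 + 29 + 25 = 62

The answer is 62.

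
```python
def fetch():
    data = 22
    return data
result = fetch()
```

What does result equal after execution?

Step 1: fetch() defines data = 22 in its local scope.
Step 2: return data finds the local variable data = 22.
Step 3: result = 22

The answer is 22.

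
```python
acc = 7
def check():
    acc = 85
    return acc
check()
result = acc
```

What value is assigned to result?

Step 1: Global acc = 7.
Step 2: check() creates local acc = 85 (shadow, not modification).
Step 3: After check() returns, global acc is unchanged. result = 7

The answer is 7.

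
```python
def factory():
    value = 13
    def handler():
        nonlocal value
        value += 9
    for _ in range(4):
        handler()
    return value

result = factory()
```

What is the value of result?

Step 1: value = 13.
Step 2: handler() is called 4 times in a loop, each adding 9 via nonlocal.
Step 3: value = 13 + 9 * 4 = 49

The answer is 49.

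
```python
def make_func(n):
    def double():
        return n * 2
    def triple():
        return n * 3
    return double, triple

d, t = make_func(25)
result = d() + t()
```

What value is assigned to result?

Step 1: Both closures capture the same n = 25.
Step 2: d() = 25 * 2 = 50, t() = 25 * 3 = 75.
Step 3: result = 50 + 75 = 125

The answer is 125.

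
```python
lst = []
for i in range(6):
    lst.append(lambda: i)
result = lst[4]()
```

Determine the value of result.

Step 1: The loop creates 6 lambdas, all referencing the same variable i.
Step 2: After the loop, i = 5 (final value).
Step 3: lst[4]() looks up i at call time and finds 5. This is the late binding gotcha. result = 5

The answer is 5.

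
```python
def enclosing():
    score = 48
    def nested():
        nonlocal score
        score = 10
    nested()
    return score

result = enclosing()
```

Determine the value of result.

Step 1: enclosing() sets score = 48.
Step 2: nested() uses nonlocal to reassign score = 10.
Step 3: result = 10

The answer is 10.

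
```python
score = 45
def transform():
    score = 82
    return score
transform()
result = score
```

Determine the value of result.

Step 1: Global score = 45.
Step 2: transform() creates local score = 82 (shadow, not modification).
Step 3: After transform() returns, global score is unchanged. result = 45

The answer is 45.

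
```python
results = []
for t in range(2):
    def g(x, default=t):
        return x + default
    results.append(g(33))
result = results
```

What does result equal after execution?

Step 1: Default argument default=t is evaluated at function definition time.
Step 2: Each iteration creates g with default = current t value.
Step 3: g(33) returns 33 + default. results = [33, 34]

The answer is [33, 34].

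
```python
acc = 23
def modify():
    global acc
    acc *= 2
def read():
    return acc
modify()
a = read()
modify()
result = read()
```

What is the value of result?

Step 1: acc = 23.
Step 2: First modify(): acc = 23 * 2 = 46.
Step 3: Second modify(): acc = 46 * 2 = 92.
Step 4: read() returns 92

The answer is 92.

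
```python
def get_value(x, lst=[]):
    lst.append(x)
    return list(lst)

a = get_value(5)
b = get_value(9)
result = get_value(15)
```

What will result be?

Step 1: Default list is shared. list() creates copies for return values.
Step 2: Internal list grows: [5] -> [5, 9] -> [5, 9, 15].
Step 3: result = [5, 9, 15]

The answer is [5, 9, 15].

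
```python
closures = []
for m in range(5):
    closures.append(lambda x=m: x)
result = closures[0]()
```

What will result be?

Step 1: Default argument x=m captures m's value at each iteration.
Step 2: closures[0] captured x = 0 when m was 0.
Step 3: result = 0

The answer is 0.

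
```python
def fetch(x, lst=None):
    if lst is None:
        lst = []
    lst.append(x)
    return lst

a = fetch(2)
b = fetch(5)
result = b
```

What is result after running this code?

Step 1: None default with guard creates a NEW list each call.
Step 2: a = [2] (fresh list). b = [5] (another fresh list).
Step 3: result = [5] (this is the fix for mutable default)

The answer is [5].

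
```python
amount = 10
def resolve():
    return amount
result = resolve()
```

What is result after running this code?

Step 1: amount = 10 is defined in the global scope.
Step 2: resolve() looks up amount. No local amount exists, so Python checks the global scope via LEGB rule and finds amount = 10.
Step 3: result = 10

The answer is 10.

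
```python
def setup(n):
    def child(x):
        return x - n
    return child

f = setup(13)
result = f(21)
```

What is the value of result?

Step 1: setup(13) creates a closure capturing n = 13.
Step 2: f(21) computes 21 - 13 = 8.
Step 3: result = 8

The answer is 8.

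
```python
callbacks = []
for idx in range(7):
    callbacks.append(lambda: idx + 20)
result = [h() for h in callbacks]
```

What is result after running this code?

Step 1: All lambdas capture idx by reference. After the loop, idx = 6.
Step 2: Each call returns 6 + 20 = 26.
Step 3: result = [26, 26, 26, 26, 26, 26, 26]

The answer is [26, 26, 26, 26, 26, 26, 26].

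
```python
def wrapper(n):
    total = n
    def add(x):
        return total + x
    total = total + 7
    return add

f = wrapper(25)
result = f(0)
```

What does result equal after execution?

Step 1: wrapper(25) sets total = 25, then total = 25 + 7 = 32.
Step 2: Closures capture by reference, so add sees total = 32.
Step 3: f(0) returns 32 + 0 = 32

The answer is 32.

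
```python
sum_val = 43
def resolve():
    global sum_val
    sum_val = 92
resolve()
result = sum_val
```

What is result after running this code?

Step 1: sum_val = 43 globally.
Step 2: resolve() declares global sum_val and sets it to 92.
Step 3: After resolve(), global sum_val = 92. result = 92

The answer is 92.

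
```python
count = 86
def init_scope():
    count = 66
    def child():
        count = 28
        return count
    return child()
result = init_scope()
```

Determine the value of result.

Step 1: Three scopes define count: global (86), init_scope (66), child (28).
Step 2: child() has its own local count = 28, which shadows both enclosing and global.
Step 3: result = 28 (local wins in LEGB)

The answer is 28.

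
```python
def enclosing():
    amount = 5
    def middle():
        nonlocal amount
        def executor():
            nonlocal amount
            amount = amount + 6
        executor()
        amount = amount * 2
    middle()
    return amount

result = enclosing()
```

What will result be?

Step 1: amount = 5.
Step 2: executor() adds 6: amount = 5 + 6 = 11.
Step 3: middle() doubles: amount = 11 * 2 = 22.
Step 4: result = 22

The answer is 22.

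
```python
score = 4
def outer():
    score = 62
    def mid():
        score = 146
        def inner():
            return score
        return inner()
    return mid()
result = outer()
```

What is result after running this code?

Step 1: Three levels of shadowing: global 4, outer 62, mid 146.
Step 2: inner() finds score = 146 in enclosing mid() scope.
Step 3: result = 146

The answer is 146.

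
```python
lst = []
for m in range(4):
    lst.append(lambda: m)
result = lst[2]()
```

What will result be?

Step 1: The loop creates 4 lambdas, all referencing the same variable m.
Step 2: After the loop, m = 3 (final value).
Step 3: lst[2]() looks up m at call time and finds 3. This is the late binding gotcha. result = 3

The answer is 3.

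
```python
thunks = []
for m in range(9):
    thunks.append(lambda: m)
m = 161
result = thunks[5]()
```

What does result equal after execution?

Step 1: Lambdas capture the variable m by reference, not by value.
Step 2: After the loop, m is reassigned to 161.
Step 3: thunks[5]() looks up the current m = 161. result = 161

The answer is 161.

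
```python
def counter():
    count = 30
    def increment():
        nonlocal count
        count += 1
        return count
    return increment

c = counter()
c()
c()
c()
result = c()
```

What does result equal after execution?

Step 1: counter() creates closure with count = 30.
Step 2: Each c() call increments count via nonlocal. After 4 calls: 30 + 4 = 34.
Step 3: result = 34

The answer is 34.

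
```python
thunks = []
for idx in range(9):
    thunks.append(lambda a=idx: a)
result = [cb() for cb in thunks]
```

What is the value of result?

Step 1: Default arg a=idx captures idx at each iteration.
Step 2: Each lambda has its own default: 0, 1, ..., 8.
Step 3: result = [0, 1, 2, 3, 4, 5, 6, 7, 8]

The answer is [0, 1, 2, 3, 4, 5, 6, 7, 8].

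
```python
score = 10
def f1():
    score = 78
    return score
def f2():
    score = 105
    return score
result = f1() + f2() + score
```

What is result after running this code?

Step 1: Each function shadows global score with its own local.
Step 2: f1() returns 78, f2() returns 105.
Step 3: Global score = 10 is unchanged. result = 78 + 105 + 10 = 193

The answer is 193.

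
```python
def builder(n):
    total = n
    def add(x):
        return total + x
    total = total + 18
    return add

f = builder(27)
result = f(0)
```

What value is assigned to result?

Step 1: builder(27) sets total = 27, then total = 27 + 18 = 45.
Step 2: Closures capture by reference, so add sees total = 45.
Step 3: f(0) returns 45 + 0 = 45

The answer is 45.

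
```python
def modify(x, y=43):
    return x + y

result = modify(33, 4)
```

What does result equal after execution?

Step 1: modify(33, 4) overrides default y with 4.
Step 2: Returns 33 + 4 = 37.
Step 3: result = 37

The answer is 37.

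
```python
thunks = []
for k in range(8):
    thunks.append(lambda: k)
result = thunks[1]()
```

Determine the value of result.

Step 1: The loop creates 8 lambdas, all referencing the same variable k.
Step 2: After the loop, k = 7 (final value).
Step 3: thunks[1]() looks up k at call time and finds 7. This is the late binding gotcha. result = 7

The answer is 7.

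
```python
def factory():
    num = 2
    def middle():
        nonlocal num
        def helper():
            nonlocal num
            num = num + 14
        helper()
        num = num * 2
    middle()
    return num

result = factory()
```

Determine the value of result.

Step 1: num = 2.
Step 2: helper() adds 14: num = 2 + 14 = 16.
Step 3: middle() doubles: num = 16 * 2 = 32.
Step 4: result = 32

The answer is 32.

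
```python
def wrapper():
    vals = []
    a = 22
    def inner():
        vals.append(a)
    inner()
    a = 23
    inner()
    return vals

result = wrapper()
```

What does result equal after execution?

Step 1: a = 22. inner() appends current a to vals.
Step 2: First inner(): appends 22. Then a = 23.
Step 3: Second inner(): appends 23 (closure sees updated a). result = [22, 23]

The answer is [22, 23].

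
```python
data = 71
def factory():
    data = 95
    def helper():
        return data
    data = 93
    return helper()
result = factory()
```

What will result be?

Step 1: factory() sets data = 95, then later data = 93.
Step 2: helper() is called after data is reassigned to 93. Closures capture variables by reference, not by value.
Step 3: result = 93

The answer is 93.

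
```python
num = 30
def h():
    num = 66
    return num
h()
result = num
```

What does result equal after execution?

Step 1: num = 30 globally.
Step 2: h() creates a LOCAL num = 66 (no global keyword!).
Step 3: The global num is unchanged. result = 30

The answer is 30.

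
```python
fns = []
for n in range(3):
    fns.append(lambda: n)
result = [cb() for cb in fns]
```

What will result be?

Step 1: All 3 lambdas share the same variable n.
Step 2: After the loop, n = 2.
Step 3: Each call returns 2. result = [2, 2, 2]

The answer is [2, 2, 2].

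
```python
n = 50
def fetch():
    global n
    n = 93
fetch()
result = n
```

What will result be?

Step 1: n = 50 globally.
Step 2: fetch() declares global n and sets it to 93.
Step 3: After fetch(), global n = 93. result = 93

The answer is 93.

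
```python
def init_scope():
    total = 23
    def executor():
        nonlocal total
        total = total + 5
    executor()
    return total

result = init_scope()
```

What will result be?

Step 1: init_scope() sets total = 23.
Step 2: executor() uses nonlocal to modify total in init_scope's scope: total = 23 + 5 = 28.
Step 3: init_scope() returns the modified total = 28

The answer is 28.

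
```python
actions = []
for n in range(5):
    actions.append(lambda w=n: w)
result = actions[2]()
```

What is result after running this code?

Step 1: Default argument w=n captures n's value at each iteration.
Step 2: actions[2] captured w = 2 when n was 2.
Step 3: result = 2

The answer is 2.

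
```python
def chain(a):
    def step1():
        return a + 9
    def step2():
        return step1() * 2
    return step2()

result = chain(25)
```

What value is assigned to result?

Step 1: chain(25) captures a = 25.
Step 2: step2() calls step1() which returns 25 + 9 = 34.
Step 3: step2() returns 34 * 2 = 68

The answer is 68.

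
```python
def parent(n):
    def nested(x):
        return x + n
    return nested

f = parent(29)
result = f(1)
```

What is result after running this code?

Step 1: parent(29) creates a closure that captures n = 29.
Step 2: f(1) calls the closure with x = 1, returning 1 + 29 = 30.
Step 3: result = 30

The answer is 30.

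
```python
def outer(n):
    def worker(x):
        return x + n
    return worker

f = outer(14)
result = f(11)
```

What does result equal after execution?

Step 1: outer(14) creates a closure that captures n = 14.
Step 2: f(11) calls the closure with x = 11, returning 11 + 14 = 25.
Step 3: result = 25

The answer is 25.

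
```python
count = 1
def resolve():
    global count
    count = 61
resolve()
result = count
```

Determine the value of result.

Step 1: count = 1 globally.
Step 2: resolve() declares global count and sets it to 61.
Step 3: After resolve(), global count = 61. result = 61

The answer is 61.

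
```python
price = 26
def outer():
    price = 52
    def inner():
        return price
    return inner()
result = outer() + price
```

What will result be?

Step 1: Global price = 26. outer() shadows with price = 52.
Step 2: inner() returns enclosing price = 52. outer() = 52.
Step 3: result = 52 + global price (26) = 78

The answer is 78.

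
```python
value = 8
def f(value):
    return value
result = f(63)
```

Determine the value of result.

Step 1: Global value = 8.
Step 2: f(63) takes parameter value = 63, which shadows the global.
Step 3: result = 63

The answer is 63.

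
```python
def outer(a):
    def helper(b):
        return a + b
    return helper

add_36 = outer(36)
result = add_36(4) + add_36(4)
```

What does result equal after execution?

Step 1: add_36 captures a = 36.
Step 2: add_36(4) = 36 + 4 = 40, called twice.
Step 3: result = 40 + 40 = 80

The answer is 80.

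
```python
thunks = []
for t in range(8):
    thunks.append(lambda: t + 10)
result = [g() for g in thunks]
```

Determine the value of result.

Step 1: All lambdas capture t by reference. After the loop, t = 7.
Step 2: Each call returns 7 + 10 = 17.
Step 3: result = [17, 17, 17, 17, 17, 17, 17, 17]

The answer is [17, 17, 17, 17, 17, 17, 17, 17].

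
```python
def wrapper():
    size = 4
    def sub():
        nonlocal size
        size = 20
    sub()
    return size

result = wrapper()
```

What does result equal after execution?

Step 1: wrapper() sets size = 4.
Step 2: sub() uses nonlocal to reassign size = 20.
Step 3: result = 20

The answer is 20.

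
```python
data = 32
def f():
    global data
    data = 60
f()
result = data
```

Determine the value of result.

Step 1: data = 32 globally.
Step 2: f() declares global data and sets it to 60.
Step 3: After f(), global data = 60. result = 60

The answer is 60.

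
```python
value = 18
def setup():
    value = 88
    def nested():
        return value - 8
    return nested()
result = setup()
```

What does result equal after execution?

Step 1: setup() shadows global value with value = 88.
Step 2: nested() finds value = 88 in enclosing scope, computes 88 - 8 = 80.
Step 3: result = 80

The answer is 80.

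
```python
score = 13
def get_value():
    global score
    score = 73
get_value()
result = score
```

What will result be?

Step 1: score = 13 globally.
Step 2: get_value() declares global score and sets it to 73.
Step 3: After get_value(), global score = 73. result = 73

The answer is 73.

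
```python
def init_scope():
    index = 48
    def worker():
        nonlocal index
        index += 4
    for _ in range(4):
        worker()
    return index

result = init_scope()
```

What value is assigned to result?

Step 1: index = 48.
Step 2: worker() is called 4 times in a loop, each adding 4 via nonlocal.
Step 3: index = 48 + 4 * 4 = 64

The answer is 64.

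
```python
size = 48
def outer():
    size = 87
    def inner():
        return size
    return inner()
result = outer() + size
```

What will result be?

Step 1: Global size = 48. outer() shadows with size = 87.
Step 2: inner() returns enclosing size = 87. outer() = 87.
Step 3: result = 87 + global size (48) = 135

The answer is 135.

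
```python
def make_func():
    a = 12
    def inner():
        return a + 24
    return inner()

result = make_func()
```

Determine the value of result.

Step 1: make_func() defines a = 12.
Step 2: inner() reads a = 12 from enclosing scope, returns 12 + 24 = 36.
Step 3: result = 36

The answer is 36.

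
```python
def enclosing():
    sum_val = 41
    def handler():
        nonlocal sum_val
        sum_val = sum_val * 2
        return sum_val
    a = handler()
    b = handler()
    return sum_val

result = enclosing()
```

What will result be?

Step 1: sum_val starts at 41.
Step 2: First handler(): sum_val = 41 * 2 = 82.
Step 3: Second handler(): sum_val = 82 * 2 = 164.
Step 4: result = 164

The answer is 164.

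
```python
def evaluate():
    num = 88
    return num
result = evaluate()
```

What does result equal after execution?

Step 1: evaluate() defines num = 88 in its local scope.
Step 2: return num finds the local variable num = 88.
Step 3: result = 88

The answer is 88.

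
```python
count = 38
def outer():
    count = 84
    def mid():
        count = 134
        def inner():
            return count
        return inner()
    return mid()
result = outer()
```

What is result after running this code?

Step 1: Three levels of shadowing: global 38, outer 84, mid 134.
Step 2: inner() finds count = 134 in enclosing mid() scope.
Step 3: result = 134

The answer is 134.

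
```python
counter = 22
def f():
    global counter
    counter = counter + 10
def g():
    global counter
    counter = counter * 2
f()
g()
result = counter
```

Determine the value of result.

Step 1: counter = 22.
Step 2: f() adds 10: counter = 22 + 10 = 32.
Step 3: g() doubles: counter = 32 * 2 = 64.
Step 4: result = 64

The answer is 64.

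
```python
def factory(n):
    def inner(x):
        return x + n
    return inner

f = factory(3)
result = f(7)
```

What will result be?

Step 1: factory(3) creates a closure that captures n = 3.
Step 2: f(7) calls the closure with x = 7, returning 7 + 3 = 10.
Step 3: result = 10

The answer is 10.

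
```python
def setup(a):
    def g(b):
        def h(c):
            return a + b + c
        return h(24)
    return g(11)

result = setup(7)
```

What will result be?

Step 1: a = 7, b = 11, c = 24 across three nested scopes.
Step 2: h() accesses all three via LEGB rule.
Step 3: result = 7 + 11 + 24 = 42

The answer is 42.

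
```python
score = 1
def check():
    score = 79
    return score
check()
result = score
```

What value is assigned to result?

Step 1: score = 1 globally.
Step 2: check() creates a LOCAL score = 79 (no global keyword!).
Step 3: The global score is unchanged. result = 1

The answer is 1.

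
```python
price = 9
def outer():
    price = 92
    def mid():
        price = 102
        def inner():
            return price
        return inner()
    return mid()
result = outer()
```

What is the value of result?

Step 1: Three levels of shadowing: global 9, outer 92, mid 102.
Step 2: inner() finds price = 102 in enclosing mid() scope.
Step 3: result = 102

The answer is 102.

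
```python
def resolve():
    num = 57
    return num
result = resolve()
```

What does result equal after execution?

Step 1: resolve() defines num = 57 in its local scope.
Step 2: return num finds the local variable num = 57.
Step 3: result = 57

The answer is 57.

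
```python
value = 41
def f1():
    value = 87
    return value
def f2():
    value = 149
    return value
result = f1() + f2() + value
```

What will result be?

Step 1: Each function shadows global value with its own local.
Step 2: f1() returns 87, f2() returns 149.
Step 3: Global value = 41 is unchanged. result = 87 + 149 + 41 = 277

The answer is 277.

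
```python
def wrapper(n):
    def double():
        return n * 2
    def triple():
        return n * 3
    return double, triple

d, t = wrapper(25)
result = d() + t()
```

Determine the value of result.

Step 1: Both closures capture the same n = 25.
Step 2: d() = 25 * 2 = 50, t() = 25 * 3 = 75.
Step 3: result = 50 + 75 = 125

The answer is 125.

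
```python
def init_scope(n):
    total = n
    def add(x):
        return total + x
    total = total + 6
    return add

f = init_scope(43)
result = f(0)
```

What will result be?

Step 1: init_scope(43) sets total = 43, then total = 43 + 6 = 49.
Step 2: Closures capture by reference, so add sees total = 49.
Step 3: f(0) returns 49 + 0 = 49

The answer is 49.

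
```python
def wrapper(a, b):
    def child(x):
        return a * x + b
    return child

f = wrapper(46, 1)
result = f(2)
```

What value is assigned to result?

Step 1: wrapper(46, 1) captures a = 46, b = 1.
Step 2: f(2) computes 46 * 2 + 1 = 93.
Step 3: result = 93

The answer is 93.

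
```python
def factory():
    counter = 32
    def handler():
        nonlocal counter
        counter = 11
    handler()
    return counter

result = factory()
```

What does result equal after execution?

Step 1: factory() sets counter = 32.
Step 2: handler() uses nonlocal to reassign counter = 11.
Step 3: result = 11

The answer is 11.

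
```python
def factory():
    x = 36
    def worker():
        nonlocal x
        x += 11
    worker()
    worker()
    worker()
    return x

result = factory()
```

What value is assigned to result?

Step 1: x starts at 36.
Step 2: worker() is called 3 times, each adding 11.
Step 3: x = 36 + 11 * 3 = 69

The answer is 69.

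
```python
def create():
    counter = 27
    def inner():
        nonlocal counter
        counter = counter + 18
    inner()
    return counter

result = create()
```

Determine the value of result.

Step 1: create() sets counter = 27.
Step 2: inner() uses nonlocal to modify counter in create's scope: counter = 27 + 18 = 45.
Step 3: create() returns the modified counter = 45

The answer is 45.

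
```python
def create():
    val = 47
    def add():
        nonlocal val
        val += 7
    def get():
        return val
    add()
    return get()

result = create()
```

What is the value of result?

Step 1: val = 47. add() modifies it via nonlocal, get() reads it.
Step 2: add() makes val = 47 + 7 = 54.
Step 3: get() returns 54. result = 54

The answer is 54.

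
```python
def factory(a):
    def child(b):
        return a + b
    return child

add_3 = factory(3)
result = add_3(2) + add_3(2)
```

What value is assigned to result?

Step 1: add_3 captures a = 3.
Step 2: add_3(2) = 3 + 2 = 5, called twice.
Step 3: result = 5 + 5 = 10

The answer is 10.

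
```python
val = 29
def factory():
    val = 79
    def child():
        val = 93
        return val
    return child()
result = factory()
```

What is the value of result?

Step 1: Three scopes define val: global (29), factory (79), child (93).
Step 2: child() has its own local val = 93, which shadows both enclosing and global.
Step 3: result = 93 (local wins in LEGB)

The answer is 93.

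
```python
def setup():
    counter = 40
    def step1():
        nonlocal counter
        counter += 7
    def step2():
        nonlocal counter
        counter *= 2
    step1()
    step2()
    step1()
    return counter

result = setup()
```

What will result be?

Step 1: counter = 40.
Step 2: step1(): counter = 40 + 7 = 47.
Step 3: step2(): counter = 47 * 2 = 94.
Step 4: step1(): counter = 94 + 7 = 101. result = 101

The answer is 101.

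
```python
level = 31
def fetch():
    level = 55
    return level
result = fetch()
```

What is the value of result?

Step 1: Global level = 31.
Step 2: fetch() creates local level = 55, shadowing the global.
Step 3: Returns local level = 55. result = 55

The answer is 55.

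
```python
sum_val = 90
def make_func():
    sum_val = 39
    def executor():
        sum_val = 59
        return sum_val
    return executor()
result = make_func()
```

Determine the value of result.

Step 1: Three scopes define sum_val: global (90), make_func (39), executor (59).
Step 2: executor() has its own local sum_val = 59, which shadows both enclosing and global.
Step 3: result = 59 (local wins in LEGB)

The answer is 59.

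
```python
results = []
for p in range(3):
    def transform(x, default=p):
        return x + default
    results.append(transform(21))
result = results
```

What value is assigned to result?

Step 1: Default argument default=p is evaluated at function definition time.
Step 2: Each iteration creates transform with default = current p value.
Step 3: transform(21) returns 21 + default. results = [21, 22, 23]

The answer is [21, 22, 23].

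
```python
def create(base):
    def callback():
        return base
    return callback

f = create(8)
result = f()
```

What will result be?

Step 1: create(8) creates closure capturing base = 8.
Step 2: f() returns the captured base = 8.
Step 3: result = 8

The answer is 8.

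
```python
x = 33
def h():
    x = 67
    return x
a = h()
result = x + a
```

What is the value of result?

Step 1: Global x = 33. h() returns local x = 67.
Step 2: a = 67. Global x still = 33.
Step 3: result = 33 + 67 = 100

The answer is 100.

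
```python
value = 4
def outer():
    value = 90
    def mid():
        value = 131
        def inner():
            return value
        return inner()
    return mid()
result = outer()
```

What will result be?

Step 1: Three levels of shadowing: global 4, outer 90, mid 131.
Step 2: inner() finds value = 131 in enclosing mid() scope.
Step 3: result = 131

The answer is 131.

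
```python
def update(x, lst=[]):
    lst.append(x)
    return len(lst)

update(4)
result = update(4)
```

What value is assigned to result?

Step 1: Mutable default list persists between calls.
Step 2: First call: lst = [4], len = 1. Second call: lst = [4, 4], len = 2.
Step 3: result = 2

The answer is 2.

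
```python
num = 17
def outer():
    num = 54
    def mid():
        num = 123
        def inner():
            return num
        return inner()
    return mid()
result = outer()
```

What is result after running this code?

Step 1: Three levels of shadowing: global 17, outer 54, mid 123.
Step 2: inner() finds num = 123 in enclosing mid() scope.
Step 3: result = 123

The answer is 123.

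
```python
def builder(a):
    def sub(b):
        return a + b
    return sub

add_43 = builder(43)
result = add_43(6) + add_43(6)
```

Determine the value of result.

Step 1: add_43 captures a = 43.
Step 2: add_43(6) = 43 + 6 = 49, called twice.
Step 3: result = 49 + 49 = 98

The answer is 98.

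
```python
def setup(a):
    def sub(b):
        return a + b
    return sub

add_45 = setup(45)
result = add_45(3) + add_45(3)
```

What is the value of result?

Step 1: add_45 captures a = 45.
Step 2: add_45(3) = 45 + 3 = 48, called twice.
Step 3: result = 48 + 48 = 96

The answer is 96.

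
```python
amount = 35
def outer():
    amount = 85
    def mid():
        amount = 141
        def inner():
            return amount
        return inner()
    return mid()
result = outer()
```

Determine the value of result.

Step 1: Three levels of shadowing: global 35, outer 85, mid 141.
Step 2: inner() finds amount = 141 in enclosing mid() scope.
Step 3: result = 141

The answer is 141.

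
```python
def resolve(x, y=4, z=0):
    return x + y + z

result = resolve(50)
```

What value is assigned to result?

Step 1: resolve(50) uses defaults y = 4, z = 0.
Step 2: Returns 50 + 4 + 0 = 54.
Step 3: result = 54

The answer is 54.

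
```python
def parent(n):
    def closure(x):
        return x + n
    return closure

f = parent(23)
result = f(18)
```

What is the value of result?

Step 1: parent(23) creates a closure that captures n = 23.
Step 2: f(18) calls the closure with x = 18, returning 18 + 23 = 41.
Step 3: result = 41

The answer is 41.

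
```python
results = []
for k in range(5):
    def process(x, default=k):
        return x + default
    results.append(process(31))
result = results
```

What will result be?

Step 1: Default argument default=k is evaluated at function definition time.
Step 2: Each iteration creates process with default = current k value.
Step 3: process(31) returns 31 + default. results = [31, 32, 33, 34, 35]

The answer is [31, 32, 33, 34, 35].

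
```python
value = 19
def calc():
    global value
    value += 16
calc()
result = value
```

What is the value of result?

Step 1: value = 19 globally.
Step 2: calc() modifies global value: value += 16 = 35.
Step 3: result = 35

The answer is 35.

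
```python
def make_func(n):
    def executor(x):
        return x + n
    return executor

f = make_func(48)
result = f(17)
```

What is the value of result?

Step 1: make_func(48) creates a closure that captures n = 48.
Step 2: f(17) calls the closure with x = 17, returning 17 + 48 = 65.
Step 3: result = 65

The answer is 65.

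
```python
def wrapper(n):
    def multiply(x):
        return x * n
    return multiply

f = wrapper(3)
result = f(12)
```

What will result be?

Step 1: wrapper(3) returns multiply closure with n = 3.
Step 2: f(12) computes 12 * 3 = 36.
Step 3: result = 36

The answer is 36.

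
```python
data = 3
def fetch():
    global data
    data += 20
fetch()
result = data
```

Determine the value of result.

Step 1: data = 3 globally.
Step 2: fetch() modifies global data: data += 20 = 23.
Step 3: result = 23

The answer is 23.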